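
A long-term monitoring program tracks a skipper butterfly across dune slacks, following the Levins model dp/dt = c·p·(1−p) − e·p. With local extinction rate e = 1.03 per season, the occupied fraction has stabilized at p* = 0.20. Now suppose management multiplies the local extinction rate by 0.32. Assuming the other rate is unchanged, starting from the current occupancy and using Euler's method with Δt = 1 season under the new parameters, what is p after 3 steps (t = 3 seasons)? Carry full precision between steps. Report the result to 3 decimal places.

0.668

Balance c(1−p*) = e gives c = e/(1 − 0.20000) = 1.03/0.80000 = 1.28750.
Starting from p₀ = 0.20000; update p ← p + (dp/dt)·Δt with the new parameters.
  1  |  dp/dt·Δt = +0.140080  |  p_1 = 0.340080
  2  |  dp/dt·Δt = +0.176858  |  p_2 = 0.516938
  3  |  dp/dt·Δt = +0.151123  |  p_3 = 0.668061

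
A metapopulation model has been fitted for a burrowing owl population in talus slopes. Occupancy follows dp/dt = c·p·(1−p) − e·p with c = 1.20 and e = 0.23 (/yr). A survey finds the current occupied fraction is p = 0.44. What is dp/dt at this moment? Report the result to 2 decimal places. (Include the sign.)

Colonization term: c·p·(1−p) = 1.20×0.44×0.5600 = 0.29568.
Extinction term: e·p = 0.10120.
dp/dt = 0.29568 − 0.10120 = 0.19448.

0.19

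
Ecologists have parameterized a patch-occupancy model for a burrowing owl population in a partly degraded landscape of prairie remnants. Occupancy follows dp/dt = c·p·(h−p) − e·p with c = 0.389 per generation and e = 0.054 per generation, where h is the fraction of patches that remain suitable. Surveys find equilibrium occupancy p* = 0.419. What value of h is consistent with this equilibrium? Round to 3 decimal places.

0.558

At equilibrium c(h−p*) = e, so h = p* + e/c.
h = 0.419 + 0.054/0.389 = 0.419 + 0.1388 = 0.5578.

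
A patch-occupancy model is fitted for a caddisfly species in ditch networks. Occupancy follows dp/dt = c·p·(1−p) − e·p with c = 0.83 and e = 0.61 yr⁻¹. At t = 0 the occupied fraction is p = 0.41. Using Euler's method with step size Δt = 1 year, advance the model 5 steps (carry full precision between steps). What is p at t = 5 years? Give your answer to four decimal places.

0.2920

Update rule: p ← p + [c·p·(1−p) − e·p]·Δt with Δt = 1.
  1  |  dp/dt·Δt = -0.049323  |  p_1 = 0.360677
  2  |  dp/dt·Δt = -0.028624  |  p_2 = 0.332053
  3  |  dp/dt·Δt = -0.018463  |  p_3 = 0.313590
  4  |  dp/dt·Δt = -0.012631  |  p_4 = 0.300958
  5  |  dp/dt·Δt = -0.008967  |  p_5 = 0.291991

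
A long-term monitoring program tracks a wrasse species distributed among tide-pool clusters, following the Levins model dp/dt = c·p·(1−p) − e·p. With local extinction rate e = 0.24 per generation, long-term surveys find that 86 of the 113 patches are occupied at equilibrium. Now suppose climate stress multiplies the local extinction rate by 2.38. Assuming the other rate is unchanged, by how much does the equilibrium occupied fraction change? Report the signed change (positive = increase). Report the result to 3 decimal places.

Observed p* = 86/113 = 0.76106.
Balance c(1−p*) = e gives c = e/(1 − 0.76106) = 0.24/0.23894 = 1.00444.
New p* = 1 − e/c = 1 − 0.57120/1.00444 = 0.43132.
Δp* = 0.43132 − 0.76106 = -0.32974.

-0.330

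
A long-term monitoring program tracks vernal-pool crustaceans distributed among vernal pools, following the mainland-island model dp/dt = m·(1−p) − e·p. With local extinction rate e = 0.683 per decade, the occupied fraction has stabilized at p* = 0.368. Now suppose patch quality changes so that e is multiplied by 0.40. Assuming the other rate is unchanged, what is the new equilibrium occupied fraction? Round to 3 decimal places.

0.593

Balance m(1−p*) = e·p* gives m = e·p*/(1−p*) = 0.683×0.36800/0.63200 = 0.39770.
New p* = m/(m+e) = 0.39770/(0.39770+0.27320) = 0.59279.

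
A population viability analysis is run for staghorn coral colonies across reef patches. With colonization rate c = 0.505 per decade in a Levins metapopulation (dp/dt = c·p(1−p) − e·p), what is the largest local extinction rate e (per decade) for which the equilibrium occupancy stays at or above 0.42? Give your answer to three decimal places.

1 − e/c ≥ 0.42 ⇒ e ≤ c(1 − 0.42) = 0.505 × 0.5800.
e_max = 0.2929.

0.293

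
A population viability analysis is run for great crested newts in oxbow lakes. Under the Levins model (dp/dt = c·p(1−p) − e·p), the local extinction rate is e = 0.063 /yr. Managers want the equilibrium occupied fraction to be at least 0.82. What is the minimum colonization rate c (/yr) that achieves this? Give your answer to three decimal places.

p* = 1 − e/c ≥ 0.82 requires e/c ≤ 0.1800, i.e. c ≥ e/0.1800.
c_min = 0.063/0.1800 = 0.3500.

0.350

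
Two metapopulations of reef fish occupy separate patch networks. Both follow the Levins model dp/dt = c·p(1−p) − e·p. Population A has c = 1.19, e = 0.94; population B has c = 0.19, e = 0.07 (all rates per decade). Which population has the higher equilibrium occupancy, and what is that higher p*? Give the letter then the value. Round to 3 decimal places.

A: p*_A = 1 − 0.94/1.19 = 0.2101.
B: p*_B = 1 − 0.07/0.19 = 0.6316.
B is higher at 0.6316.

B, 0.632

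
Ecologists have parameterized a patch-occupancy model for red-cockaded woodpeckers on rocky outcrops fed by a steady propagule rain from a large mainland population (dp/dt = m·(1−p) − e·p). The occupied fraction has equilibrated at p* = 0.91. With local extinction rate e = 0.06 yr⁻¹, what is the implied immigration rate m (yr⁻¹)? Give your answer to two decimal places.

At equilibrium m(1−p*) = e·p*, so m = e·p*/(1−p*).
m = 0.06 × 0.91 / 0.0900 = 0.0546/0.0900 = 0.6067.

0.61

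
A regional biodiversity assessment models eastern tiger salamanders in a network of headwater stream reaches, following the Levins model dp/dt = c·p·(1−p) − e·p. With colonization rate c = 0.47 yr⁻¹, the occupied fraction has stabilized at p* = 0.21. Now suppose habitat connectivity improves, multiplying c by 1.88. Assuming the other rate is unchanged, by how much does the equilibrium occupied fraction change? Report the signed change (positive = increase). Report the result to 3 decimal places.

Balance c(1−p*) = e gives e = 0.47×(1 − 0.21000) = 0.37130.
New p* = 1 − e/c = 1 − 0.37130/0.88360 = 0.57979.
Δp* = 0.57979 − 0.21000 = +0.36979.

0.370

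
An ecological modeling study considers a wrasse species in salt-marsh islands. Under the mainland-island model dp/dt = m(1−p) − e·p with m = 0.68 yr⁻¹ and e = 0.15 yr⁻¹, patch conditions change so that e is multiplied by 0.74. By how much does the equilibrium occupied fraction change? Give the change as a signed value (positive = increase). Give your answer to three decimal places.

Before: p* = 0.68/(0.68+0.15) = 0.8193.
After: m = 0.68, e = 0.111; p* = 0.68/0.7910 = 0.8597.
Δp* = 0.8597 − 0.8193 = +0.0404.

0.040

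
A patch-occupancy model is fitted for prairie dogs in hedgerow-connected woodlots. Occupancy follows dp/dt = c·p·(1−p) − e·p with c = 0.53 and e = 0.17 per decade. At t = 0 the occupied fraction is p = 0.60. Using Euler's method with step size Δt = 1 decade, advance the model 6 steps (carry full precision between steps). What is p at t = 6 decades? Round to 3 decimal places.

Update rule: p ← p + [c·p·(1−p) − e·p]·Δt with Δt = 1.
step 1: Δp = +0.02520, p = 0.62520
step 2: Δp = +0.01791, p = 0.64311
step 3: Δp = +0.01232, p = 0.65543
step 4: Δp = +0.00827, p = 0.66370
step 5: Δp = +0.00547, p = 0.66917
step 6: Δp = +0.00357, p = 0.67274

0.673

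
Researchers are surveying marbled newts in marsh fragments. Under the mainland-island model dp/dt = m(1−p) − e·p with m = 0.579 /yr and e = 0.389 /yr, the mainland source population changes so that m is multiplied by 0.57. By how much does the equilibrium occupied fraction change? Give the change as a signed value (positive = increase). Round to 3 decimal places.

Before: p* = 0.579/(0.579+0.389) = 0.5981.
After: m = 0.33003, e = 0.389; p* = 0.33003/0.7190 = 0.4590.
Δp* = 0.4590 − 0.5981 = -0.1391.

-0.139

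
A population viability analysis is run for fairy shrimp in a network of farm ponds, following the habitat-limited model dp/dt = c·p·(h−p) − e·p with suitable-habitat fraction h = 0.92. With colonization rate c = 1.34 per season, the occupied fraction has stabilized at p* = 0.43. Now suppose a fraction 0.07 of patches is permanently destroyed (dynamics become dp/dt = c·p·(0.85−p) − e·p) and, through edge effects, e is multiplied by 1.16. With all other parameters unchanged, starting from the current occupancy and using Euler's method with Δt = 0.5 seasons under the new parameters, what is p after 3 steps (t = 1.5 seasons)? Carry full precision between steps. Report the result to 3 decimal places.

0.341

Balance c(h−p*) = e gives e = 1.34×(0.92 − 0.43000) = 0.65660.
Starting from p₀ = 0.43000; update p ← p + (dp/dt)·Δt with the new parameters.
step 1: Δp = -0.04275, p = 0.38725
step 2: Δp = -0.02741, p = 0.35984
step 3: Δp = -0.01886, p = 0.34097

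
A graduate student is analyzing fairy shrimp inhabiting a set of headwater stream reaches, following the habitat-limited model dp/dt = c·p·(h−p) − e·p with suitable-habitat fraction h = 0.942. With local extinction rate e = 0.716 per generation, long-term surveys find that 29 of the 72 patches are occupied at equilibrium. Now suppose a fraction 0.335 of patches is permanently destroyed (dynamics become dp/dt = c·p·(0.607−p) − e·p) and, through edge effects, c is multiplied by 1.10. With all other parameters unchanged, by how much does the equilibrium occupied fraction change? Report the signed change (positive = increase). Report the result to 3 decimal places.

-0.286

Observed p* = 29/72 = 0.40278.
Balance c(h−p*) = e gives c = e/(0.942 − 0.40278) = 0.716/0.53922 = 1.32784.
New p* = 0.607 − e/c = 0.607 − 0.71600/1.46062 = 0.11680.
Δp* = 0.11680 − 0.40278 = -0.28598.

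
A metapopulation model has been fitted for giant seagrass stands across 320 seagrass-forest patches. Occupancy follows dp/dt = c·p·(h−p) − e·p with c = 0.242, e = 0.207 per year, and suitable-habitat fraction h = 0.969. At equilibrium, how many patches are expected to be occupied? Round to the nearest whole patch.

p* = h − e/c = 0.969 − 0.8554 = 0.1136.
Expected occupied patches = N × p* = 320 × 0.1136 = 36.36 ≈ 36.

36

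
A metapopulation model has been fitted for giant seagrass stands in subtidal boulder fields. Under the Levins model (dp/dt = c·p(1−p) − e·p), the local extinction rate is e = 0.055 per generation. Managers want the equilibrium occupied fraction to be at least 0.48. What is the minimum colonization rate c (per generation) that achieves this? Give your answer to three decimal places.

0.106

p* = 1 − e/c ≥ 0.48 requires e/c ≤ 0.5200, i.e. c ≥ e/0.5200.
c_min = 0.055/0.5200 = 0.1058.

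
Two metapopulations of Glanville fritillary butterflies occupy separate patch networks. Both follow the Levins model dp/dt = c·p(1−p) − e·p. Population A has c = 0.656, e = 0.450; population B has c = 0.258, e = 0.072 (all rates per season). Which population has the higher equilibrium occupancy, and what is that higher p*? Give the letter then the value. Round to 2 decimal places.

B, 0.72

A: p*_A = 1 − 0.450/0.656 = 0.3140.
B: p*_B = 1 − 0.072/0.258 = 0.7209.
B is higher at 0.7209.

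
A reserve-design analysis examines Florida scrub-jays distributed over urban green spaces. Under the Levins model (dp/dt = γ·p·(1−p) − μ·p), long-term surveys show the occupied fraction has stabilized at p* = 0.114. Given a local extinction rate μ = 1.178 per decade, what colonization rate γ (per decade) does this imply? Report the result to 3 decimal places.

1.330

At equilibrium γ(1−p*) = μ, so γ = μ/(1−p*).
γ = 1.178/(1 − 0.114) = 1.178/0.8860 = 1.3296.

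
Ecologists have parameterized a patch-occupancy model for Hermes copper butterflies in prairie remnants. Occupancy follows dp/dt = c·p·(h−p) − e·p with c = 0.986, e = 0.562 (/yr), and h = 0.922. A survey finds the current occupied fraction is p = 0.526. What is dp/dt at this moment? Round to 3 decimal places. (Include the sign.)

-0.090

Colonization term: c·p·(h−p) = 0.986×0.526×0.3960 = 0.20538.
Extinction term: e·p = 0.29561.
dp/dt = 0.20538 − 0.29561 = -0.09023.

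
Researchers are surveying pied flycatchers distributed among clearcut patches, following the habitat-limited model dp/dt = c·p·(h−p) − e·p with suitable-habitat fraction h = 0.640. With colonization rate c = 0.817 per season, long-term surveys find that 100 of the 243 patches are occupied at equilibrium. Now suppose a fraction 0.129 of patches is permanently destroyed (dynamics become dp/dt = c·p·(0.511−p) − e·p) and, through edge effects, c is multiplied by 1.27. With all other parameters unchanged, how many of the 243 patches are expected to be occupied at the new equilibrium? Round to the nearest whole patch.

Observed p* = 100/243 = 0.41152.
Balance c(h−p*) = e gives e = 0.817×(0.64 − 0.41152) = 0.18667.
New p* = 0.511 − e/c = 0.511 − 0.18667/1.03759 = 0.33109.
Expected occupied = 243 × 0.33109 = 80.45 ≈ 80.

80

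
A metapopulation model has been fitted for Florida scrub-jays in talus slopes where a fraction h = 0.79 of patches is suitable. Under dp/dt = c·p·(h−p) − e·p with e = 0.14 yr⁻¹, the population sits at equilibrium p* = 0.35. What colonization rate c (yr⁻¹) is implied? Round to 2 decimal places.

At equilibrium c(h−p*) = e, so c = e/(h−p*).
c = 0.14/(0.79 − 0.35) = 0.14/0.4400 = 0.3182.

0.32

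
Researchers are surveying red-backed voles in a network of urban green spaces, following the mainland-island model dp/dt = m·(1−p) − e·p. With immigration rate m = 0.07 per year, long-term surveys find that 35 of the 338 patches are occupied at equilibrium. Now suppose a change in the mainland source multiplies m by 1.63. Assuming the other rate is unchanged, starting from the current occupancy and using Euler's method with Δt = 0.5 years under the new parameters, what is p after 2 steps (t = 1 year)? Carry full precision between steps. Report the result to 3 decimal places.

Observed p* = 35/338 = 0.10355.
Balance m(1−p*) = e·p* gives e = m(1−p*)/p* = 0.07×0.89645/0.10355 = 0.60600.
Starting from p₀ = 0.10355; update p ← p + (dp/dt)·Δt with the new parameters.
  1  |  dp/dt·Δt = +0.019767  |  p_1 = 0.123317
  2  |  dp/dt·Δt = +0.012650  |  p_2 = 0.135967

0.136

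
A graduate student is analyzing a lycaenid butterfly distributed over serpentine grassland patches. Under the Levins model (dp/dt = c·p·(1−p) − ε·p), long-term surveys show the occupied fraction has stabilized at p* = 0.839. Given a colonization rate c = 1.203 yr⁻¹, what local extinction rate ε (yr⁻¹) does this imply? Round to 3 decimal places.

0.194

At equilibrium c(1−p*) = ε.
ε = 1.203 × (1 − 0.839) = 1.203 × 0.1610 = 0.1937.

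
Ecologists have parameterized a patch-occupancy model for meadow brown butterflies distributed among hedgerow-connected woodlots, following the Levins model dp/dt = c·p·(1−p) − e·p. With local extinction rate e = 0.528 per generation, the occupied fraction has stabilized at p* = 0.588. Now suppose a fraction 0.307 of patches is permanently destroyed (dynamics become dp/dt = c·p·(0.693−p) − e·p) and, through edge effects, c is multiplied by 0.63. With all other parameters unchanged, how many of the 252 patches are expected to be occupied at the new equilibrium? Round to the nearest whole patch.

Balance c(1−p*) = e gives c = e/(1 − 0.58800) = 0.528/0.41200 = 1.28155.
New p* = 0.693 − e/c = 0.693 − 0.52800/0.80738 = 0.03903.
Expected occupied = 252 × 0.03903 = 9.84 ≈ 10.

10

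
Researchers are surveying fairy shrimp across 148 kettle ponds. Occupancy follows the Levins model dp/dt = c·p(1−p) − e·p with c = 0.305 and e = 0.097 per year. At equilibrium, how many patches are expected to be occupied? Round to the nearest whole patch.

101

p* = 1 − e/c = 1 − 0.097/0.305 = 0.6820.
Expected occupied patches = N × p* = 148 × 0.6820 = 100.93 ≈ 101.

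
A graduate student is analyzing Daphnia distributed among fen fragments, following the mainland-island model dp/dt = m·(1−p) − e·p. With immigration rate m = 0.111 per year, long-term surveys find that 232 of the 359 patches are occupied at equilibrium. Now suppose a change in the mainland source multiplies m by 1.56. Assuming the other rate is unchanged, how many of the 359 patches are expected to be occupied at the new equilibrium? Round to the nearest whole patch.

Observed p* = 232/359 = 0.64624.
Balance m(1−p*) = e·p* gives e = m(1−p*)/p* = 0.111×0.35376/0.64624 = 0.06076.
New p* = m/(m+e) = 0.17316/(0.17316+0.06076) = 0.74025.
Expected occupied = 359 × 0.74025 = 265.75 ≈ 266.

266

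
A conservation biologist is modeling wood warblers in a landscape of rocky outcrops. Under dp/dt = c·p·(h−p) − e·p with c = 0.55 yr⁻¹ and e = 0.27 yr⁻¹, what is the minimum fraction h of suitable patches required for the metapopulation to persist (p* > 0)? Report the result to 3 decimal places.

0.491

p* = h − e/c is positive only when h > e/c.
h_min = e/c = 0.27/0.55 = 0.4909.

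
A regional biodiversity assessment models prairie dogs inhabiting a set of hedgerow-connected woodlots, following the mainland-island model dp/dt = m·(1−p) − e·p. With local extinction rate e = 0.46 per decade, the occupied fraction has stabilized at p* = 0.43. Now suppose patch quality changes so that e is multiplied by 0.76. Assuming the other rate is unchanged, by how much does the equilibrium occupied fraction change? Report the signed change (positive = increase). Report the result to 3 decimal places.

0.068

Balance m(1−p*) = e·p* gives m = e·p*/(1−p*) = 0.46×0.43000/0.57000 = 0.34702.
New p* = m/(m+e) = 0.34702/(0.34702+0.34960) = 0.49815.
Δp* = 0.49815 − 0.43000 = +0.06815.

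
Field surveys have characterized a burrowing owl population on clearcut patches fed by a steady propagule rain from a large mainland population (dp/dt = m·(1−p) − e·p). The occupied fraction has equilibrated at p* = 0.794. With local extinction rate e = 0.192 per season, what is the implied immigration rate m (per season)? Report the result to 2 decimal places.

At equilibrium m(1−p*) = e·p*, so m = e·p*/(1−p*).
m = 0.192 × 0.794 / 0.2060 = 0.1524/0.2060 = 0.7400.

0.74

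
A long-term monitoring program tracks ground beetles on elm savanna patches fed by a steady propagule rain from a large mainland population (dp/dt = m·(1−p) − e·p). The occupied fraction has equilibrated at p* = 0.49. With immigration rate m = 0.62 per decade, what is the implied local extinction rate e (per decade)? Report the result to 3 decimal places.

0.645

At equilibrium m(1−p*) = e·p*, so e = m(1−p*)/p*.
e = 0.62 × 0.5100 / 0.49 = 0.6453.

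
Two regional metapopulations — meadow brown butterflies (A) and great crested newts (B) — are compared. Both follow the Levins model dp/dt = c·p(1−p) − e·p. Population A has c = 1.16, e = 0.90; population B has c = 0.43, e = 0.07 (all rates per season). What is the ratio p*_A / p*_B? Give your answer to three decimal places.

0.268

A: p*_A = 1 − 0.90/1.16 = 0.2241.
B: p*_B = 1 − 0.07/0.43 = 0.8372.
p*_A / p*_B = 0.2241/0.8372 = 0.2677.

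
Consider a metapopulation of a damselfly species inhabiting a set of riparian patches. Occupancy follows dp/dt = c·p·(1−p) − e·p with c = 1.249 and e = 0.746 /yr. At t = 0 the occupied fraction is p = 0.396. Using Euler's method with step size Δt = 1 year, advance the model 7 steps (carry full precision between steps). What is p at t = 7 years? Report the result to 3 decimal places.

0.403

Update rule: p ← p + [c·p·(1−p) − e·p]·Δt with Δt = 1.
p: 0.39600 → 0.39932  (Δp = +0.00332)
p: 0.39932 → 0.40102  (Δp = +0.00169)
p: 0.40102 → 0.40187  (Δp = +0.00085)
p: 0.40187 → 0.40230  (Δp = +0.00043)
p: 0.40230 → 0.40251  (Δp = +0.00021)
p: 0.40251 → 0.40262  (Δp = +0.00011)
p: 0.40262 → 0.40267  (Δp = +0.00005)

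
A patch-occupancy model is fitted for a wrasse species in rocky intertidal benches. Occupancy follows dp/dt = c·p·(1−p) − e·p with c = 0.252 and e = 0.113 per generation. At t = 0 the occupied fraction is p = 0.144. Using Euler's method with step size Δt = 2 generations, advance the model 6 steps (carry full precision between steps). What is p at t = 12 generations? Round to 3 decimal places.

0.356

Update rule: p ← p + [c·p·(1−p) − e·p]·Δt with Δt = 2.
  1  |  dp/dt·Δt = +0.029581  |  p_1 = 0.173581
  2  |  dp/dt·Δt = +0.033070  |  p_2 = 0.206651
  3  |  dp/dt·Δt = +0.035926  |  p_3 = 0.242577
  4  |  dp/dt·Δt = +0.037779  |  p_4 = 0.280356
  5  |  dp/dt·Δt = +0.038325  |  p_5 = 0.318681
  6  |  dp/dt·Δt = +0.037408  |  p_6 = 0.356089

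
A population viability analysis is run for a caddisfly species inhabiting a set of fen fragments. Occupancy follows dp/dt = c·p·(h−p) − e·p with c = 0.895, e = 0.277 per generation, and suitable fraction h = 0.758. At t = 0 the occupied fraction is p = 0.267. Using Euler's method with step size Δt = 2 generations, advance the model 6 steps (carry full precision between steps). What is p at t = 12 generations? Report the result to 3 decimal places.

0.448

Update rule: p ← p + [c·p·(h−p) − e·p]·Δt with Δt = 2.
  1  |  dp/dt·Δt = +0.086746  |  p_1 = 0.353746
  2  |  dp/dt·Δt = +0.060001  |  p_2 = 0.413746
  3  |  dp/dt·Δt = +0.025741  |  p_3 = 0.439487
  4  |  dp/dt·Δt = +0.007092  |  p_4 = 0.446580
  5  |  dp/dt·Δt = +0.001537  |  p_5 = 0.448117
  6  |  dp/dt·Δt = +0.000309  |  p_6 = 0.448426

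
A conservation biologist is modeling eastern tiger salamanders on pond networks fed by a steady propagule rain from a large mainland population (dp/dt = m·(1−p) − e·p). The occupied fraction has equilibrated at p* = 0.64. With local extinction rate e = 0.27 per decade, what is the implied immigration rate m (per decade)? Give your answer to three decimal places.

At equilibrium m(1−p*) = e·p*, so m = e·p*/(1−p*).
m = 0.27 × 0.64 / 0.3600 = 0.1728/0.3600 = 0.4800.

0.480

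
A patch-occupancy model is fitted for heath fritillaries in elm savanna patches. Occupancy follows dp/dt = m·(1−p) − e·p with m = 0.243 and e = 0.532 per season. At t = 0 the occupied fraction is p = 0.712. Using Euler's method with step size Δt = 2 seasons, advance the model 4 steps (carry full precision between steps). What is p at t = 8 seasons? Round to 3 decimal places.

Update rule: p ← p + [m·(1−p) − e·p]·Δt with Δt = 2.
  1  |  dp/dt·Δt = -0.617600  |  p_1 = 0.094400
  2  |  dp/dt·Δt = +0.339680  |  p_2 = 0.434080
  3  |  dp/dt·Δt = -0.186824  |  p_3 = 0.247256
  4  |  dp/dt·Δt = +0.102753  |  p_4 = 0.350009

0.350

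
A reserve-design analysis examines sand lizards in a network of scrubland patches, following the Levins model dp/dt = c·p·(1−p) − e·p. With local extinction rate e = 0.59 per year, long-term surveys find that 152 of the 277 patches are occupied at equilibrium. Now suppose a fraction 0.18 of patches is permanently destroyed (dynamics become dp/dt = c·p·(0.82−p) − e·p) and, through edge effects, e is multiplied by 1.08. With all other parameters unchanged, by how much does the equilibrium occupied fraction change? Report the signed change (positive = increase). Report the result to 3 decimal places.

-0.216

Observed p* = 152/277 = 0.54874.
Balance c(1−p*) = e gives c = e/(1 − 0.54874) = 0.59/0.45126 = 1.30745.
New p* = 0.82 − e/c = 0.82 − 0.63720/1.30745 = 0.33264.
Δp* = 0.33264 − 0.54874 = -0.21610.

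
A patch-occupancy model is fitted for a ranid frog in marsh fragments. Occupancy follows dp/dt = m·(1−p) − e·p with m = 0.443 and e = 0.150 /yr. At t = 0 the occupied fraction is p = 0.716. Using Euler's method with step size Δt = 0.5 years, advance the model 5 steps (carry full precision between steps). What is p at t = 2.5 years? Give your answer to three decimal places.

Update rule: p ← p + [m·(1−p) − e·p]·Δt with Δt = 0.5.
p: 0.71600 → 0.72521  (Δp = +0.00921)
p: 0.72521 → 0.73168  (Δp = +0.00648)
p: 0.73168 → 0.73624  (Δp = +0.00456)
p: 0.73624 → 0.73944  (Δp = +0.00321)
p: 0.73944 → 0.74170  (Δp = +0.00225)

0.742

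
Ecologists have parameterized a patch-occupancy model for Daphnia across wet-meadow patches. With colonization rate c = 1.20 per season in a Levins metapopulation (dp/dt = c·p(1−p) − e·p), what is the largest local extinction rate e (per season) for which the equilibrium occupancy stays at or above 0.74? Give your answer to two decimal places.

0.31

1 − e/c ≥ 0.74 ⇒ e ≤ c(1 − 0.74) = 1.20 × 0.2600.
e_max = 0.3120.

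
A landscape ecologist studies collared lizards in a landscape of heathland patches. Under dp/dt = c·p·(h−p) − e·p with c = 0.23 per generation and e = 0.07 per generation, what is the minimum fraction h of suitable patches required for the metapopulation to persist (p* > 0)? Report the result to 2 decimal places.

0.30

p* = h − e/c is positive only when h > e/c.
h_min = e/c = 0.07/0.23 = 0.3043.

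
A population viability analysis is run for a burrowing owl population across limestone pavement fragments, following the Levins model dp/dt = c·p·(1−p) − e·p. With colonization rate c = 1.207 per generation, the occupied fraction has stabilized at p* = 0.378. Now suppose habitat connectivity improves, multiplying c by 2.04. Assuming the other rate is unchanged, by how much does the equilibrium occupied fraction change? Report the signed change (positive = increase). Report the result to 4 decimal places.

Balance c(1−p*) = e gives e = 1.207×(1 − 0.37800) = 0.75075.
New p* = 1 − e/c = 1 − 0.75075/2.46228 = 0.69510.
Δp* = 0.69510 − 0.37800 = +0.31710.

0.3171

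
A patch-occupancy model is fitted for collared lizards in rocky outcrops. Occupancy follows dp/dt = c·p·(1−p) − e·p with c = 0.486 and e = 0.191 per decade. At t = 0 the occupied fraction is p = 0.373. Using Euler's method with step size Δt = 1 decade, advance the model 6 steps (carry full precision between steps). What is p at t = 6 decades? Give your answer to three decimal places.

Update rule: p ← p + [c·p·(1−p) − e·p]·Δt with Δt = 1.
  1  |  dp/dt·Δt = +0.042418  |  p_1 = 0.415418
  2  |  dp/dt·Δt = +0.038678  |  p_2 = 0.454097
  3  |  dp/dt·Δt = +0.033743  |  p_3 = 0.487840
  4  |  dp/dt·Δt = +0.028251  |  p_4 = 0.516091
  5  |  dp/dt·Δt = +0.022801  |  p_5 = 0.538892
  6  |  dp/dt·Δt = +0.017837  |  p_6 = 0.556728

0.557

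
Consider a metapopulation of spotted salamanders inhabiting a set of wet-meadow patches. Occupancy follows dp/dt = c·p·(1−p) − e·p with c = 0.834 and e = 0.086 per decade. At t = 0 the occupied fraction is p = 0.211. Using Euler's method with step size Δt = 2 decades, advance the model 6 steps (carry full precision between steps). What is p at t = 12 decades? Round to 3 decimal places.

Update rule: p ← p + [c·p·(1−p) − e·p]·Δt with Δt = 2.
t = 2: p = 0.21100 + (+0.24139) = 0.45239
t = 4: p = 0.45239 + (+0.33541) = 0.78780
t = 6: p = 0.78780 + (+0.14334) = 0.93114
t = 8: p = 0.93114 + (-0.05321) = 0.87793
t = 10: p = 0.87793 + (+0.02775) = 0.90568
t = 12: p = 0.90568 + (-0.01329) = 0.89239

0.892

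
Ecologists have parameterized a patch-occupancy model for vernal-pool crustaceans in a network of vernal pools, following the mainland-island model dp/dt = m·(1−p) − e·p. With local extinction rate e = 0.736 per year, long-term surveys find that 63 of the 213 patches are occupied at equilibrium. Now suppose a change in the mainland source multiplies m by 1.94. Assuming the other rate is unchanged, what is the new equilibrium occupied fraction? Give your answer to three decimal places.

0.449

Observed p* = 63/213 = 0.29577.
Balance m(1−p*) = e·p* gives m = e·p*/(1−p*) = 0.736×0.29577/0.70423 = 0.30911.
New p* = m/(m+e) = 0.59967/(0.59967+0.73600) = 0.44897.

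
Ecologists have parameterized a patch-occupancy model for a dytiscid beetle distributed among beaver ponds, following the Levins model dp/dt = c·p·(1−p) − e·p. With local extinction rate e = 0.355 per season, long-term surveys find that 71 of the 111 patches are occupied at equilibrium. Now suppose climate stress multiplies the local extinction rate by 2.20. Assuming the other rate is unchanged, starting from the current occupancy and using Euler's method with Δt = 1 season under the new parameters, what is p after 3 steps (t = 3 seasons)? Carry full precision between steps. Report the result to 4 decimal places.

Observed p* = 71/111 = 0.63964.
Balance c(1−p*) = e gives c = e/(1 − 0.63964) = 0.355/0.36036 = 0.98513.
Starting from p₀ = 0.63964; update p ← p + (dp/dt)·Δt with the new parameters.
  1  |  dp/dt·Δt = -0.272486  |  p_1 = 0.367153
  2  |  dp/dt·Δt = -0.057851  |  p_2 = 0.309302
  3  |  dp/dt·Δt = -0.031108  |  p_3 = 0.278194

0.2782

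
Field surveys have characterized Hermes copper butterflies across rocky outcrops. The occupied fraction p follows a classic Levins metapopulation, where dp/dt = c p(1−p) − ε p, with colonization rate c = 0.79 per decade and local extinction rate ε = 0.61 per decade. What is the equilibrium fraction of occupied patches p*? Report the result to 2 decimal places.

At equilibrium, colonization balances extinction: c·p*·(1−p*) = ε·p*.
So p* = 1 − ε/c = 1 − 0.61/0.79 = 1 − 0.7722 = 0.2278.

0.23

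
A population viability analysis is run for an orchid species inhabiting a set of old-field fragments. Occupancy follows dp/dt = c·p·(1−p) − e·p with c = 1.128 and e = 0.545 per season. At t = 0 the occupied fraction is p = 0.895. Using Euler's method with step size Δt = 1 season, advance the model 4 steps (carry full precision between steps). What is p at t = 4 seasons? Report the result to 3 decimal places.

0.517

Update rule: p ← p + [c·p·(1−p) − e·p]·Δt with Δt = 1.
t = 1: p = 0.89500 + (-0.38177) = 0.51323
t = 2: p = 0.51323 + (+0.00209) = 0.51532
t = 3: p = 0.51532 + (+0.00088) = 0.51621
t = 4: p = 0.51621 + (+0.00037) = 0.51658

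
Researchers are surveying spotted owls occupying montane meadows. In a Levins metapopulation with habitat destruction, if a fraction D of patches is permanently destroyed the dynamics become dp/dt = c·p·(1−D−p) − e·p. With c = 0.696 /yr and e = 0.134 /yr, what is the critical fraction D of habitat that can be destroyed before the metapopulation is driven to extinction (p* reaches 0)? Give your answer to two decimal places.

The nontrivial equilibrium is p* = (1−D) − e/c; extinction occurs when this hits zero.
So D_crit = 1 − e/c = 1 − 0.134/0.696 = 1 − 0.1925 = 0.8075.
Note this equals the original equilibrium occupancy — the Levins extinction-debt result.

0.81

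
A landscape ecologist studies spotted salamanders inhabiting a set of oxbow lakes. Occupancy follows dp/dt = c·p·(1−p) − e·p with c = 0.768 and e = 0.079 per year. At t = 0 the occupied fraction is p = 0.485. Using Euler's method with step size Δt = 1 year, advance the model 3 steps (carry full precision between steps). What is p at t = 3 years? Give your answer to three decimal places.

0.843

Update rule: p ← p + [c·p·(1−p) − e·p]·Δt with Δt = 1.
t = 1: p = 0.48500 + (+0.15351) = 0.63851
t = 2: p = 0.63851 + (+0.12682) = 0.76534
t = 3: p = 0.76534 + (+0.07747) = 0.84280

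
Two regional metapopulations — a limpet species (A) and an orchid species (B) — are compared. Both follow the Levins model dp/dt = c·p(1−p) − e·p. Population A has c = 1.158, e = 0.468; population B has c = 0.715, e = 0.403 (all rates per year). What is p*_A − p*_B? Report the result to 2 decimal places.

0.16

A: p*_A = 1 − 0.468/1.158 = 0.5959.
B: p*_B = 1 − 0.403/0.715 = 0.4364.
p*_A − p*_B = 0.5959 − 0.4364 = 0.1595.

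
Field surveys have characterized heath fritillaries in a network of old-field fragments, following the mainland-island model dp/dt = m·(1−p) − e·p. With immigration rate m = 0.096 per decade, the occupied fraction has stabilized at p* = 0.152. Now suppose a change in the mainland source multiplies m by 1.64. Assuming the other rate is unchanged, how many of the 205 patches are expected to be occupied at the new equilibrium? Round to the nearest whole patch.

Balance m(1−p*) = e·p* gives e = m(1−p*)/p* = 0.096×0.84800/0.15200 = 0.53558.
New p* = m/(m+e) = 0.15744/(0.15744+0.53558) = 0.22718.
Expected occupied = 205 × 0.22718 = 46.57 ≈ 47.

47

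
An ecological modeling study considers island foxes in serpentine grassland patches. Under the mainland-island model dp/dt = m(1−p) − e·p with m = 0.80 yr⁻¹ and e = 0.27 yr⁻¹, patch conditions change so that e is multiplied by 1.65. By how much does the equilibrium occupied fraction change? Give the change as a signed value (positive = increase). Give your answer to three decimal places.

Before: p* = 0.80/(0.80+0.27) = 0.7477.
After: m = 0.8, e = 0.4455; p* = 0.8/1.2455 = 0.6423.
Δp* = 0.6423 − 0.7477 = -0.1054.

-0.105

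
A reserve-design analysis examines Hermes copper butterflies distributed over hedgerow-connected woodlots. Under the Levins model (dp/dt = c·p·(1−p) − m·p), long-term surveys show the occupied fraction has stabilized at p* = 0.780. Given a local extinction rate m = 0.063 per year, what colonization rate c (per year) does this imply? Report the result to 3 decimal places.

At equilibrium c(1−p*) = m, so c = m/(1−p*).
c = 0.063/(1 − 0.780) = 0.063/0.2200 = 0.2864.

0.286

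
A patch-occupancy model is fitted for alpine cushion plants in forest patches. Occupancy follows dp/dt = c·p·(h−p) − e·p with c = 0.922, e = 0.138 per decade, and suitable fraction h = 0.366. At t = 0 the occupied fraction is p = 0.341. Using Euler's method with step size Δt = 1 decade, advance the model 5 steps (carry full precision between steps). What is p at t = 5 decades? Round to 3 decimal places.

Update rule: p ← p + [c·p·(h−p) − e·p]·Δt with Δt = 1.
t = 1: p = 0.34100 + (-0.03920) = 0.30180
t = 2: p = 0.30180 + (-0.02378) = 0.27802
t = 3: p = 0.27802 + (-0.01581) = 0.26220
t = 4: p = 0.26220 + (-0.01109) = 0.25111
t = 5: p = 0.25111 + (-0.00805) = 0.24306

0.243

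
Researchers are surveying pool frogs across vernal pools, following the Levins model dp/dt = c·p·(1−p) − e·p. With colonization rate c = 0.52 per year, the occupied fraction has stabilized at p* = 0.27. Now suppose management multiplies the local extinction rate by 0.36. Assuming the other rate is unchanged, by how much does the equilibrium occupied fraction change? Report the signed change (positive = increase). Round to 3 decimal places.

Balance c(1−p*) = e gives e = 0.52×(1 − 0.27000) = 0.37960.
New p* = 1 − e/c = 1 − 0.13666/0.52000 = 0.73719.
Δp* = 0.73719 − 0.27000 = +0.46719.

0.467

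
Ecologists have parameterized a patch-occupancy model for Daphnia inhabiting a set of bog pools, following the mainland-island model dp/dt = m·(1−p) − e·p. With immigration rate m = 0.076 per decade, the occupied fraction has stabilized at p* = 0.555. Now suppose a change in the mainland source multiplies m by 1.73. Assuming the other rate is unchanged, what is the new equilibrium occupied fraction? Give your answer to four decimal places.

0.6833

Balance m(1−p*) = e·p* gives e = m(1−p*)/p* = 0.076×0.44500/0.55500 = 0.06094.
New p* = m/(m+e) = 0.13148/(0.13148+0.06094) = 0.68330.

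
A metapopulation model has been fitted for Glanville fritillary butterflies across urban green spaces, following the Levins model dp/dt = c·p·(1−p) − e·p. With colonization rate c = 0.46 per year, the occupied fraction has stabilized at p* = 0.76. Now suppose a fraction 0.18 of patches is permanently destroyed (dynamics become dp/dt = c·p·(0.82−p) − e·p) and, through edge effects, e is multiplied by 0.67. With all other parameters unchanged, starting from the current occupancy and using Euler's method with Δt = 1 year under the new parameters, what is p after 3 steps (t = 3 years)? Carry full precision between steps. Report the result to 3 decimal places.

0.689

Balance c(1−p*) = e gives e = 0.46×(1 − 0.76000) = 0.11040.
Starting from p₀ = 0.76000; update p ← p + (dp/dt)·Δt with the new parameters.
  1  |  dp/dt·Δt = -0.035240  |  p_1 = 0.724760
  2  |  dp/dt·Δt = -0.021857  |  p_2 = 0.702903
  3  |  dp/dt·Δt = -0.014131  |  p_3 = 0.688772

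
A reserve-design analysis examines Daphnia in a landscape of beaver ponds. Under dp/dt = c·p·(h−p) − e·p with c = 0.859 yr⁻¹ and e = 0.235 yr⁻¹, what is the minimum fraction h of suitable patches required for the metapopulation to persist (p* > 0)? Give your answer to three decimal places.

p* = h − e/c is positive only when h > e/c.
h_min = e/c = 0.235/0.859 = 0.2736.

0.274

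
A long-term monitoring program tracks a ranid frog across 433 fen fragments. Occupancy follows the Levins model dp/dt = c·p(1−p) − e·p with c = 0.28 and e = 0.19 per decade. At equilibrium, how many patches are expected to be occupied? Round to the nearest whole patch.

139

p* = 1 − e/c = 1 − 0.19/0.28 = 0.3214.
Expected occupied patches = N × p* = 433 × 0.3214 = 139.18 ≈ 139.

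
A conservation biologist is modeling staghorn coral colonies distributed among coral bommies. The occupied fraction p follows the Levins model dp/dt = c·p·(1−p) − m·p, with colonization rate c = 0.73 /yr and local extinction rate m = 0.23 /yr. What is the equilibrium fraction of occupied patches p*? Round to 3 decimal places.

0.685

Setting dp/dt = 0 and dividing through by p* gives c·(1−p*) = m.
So p* = 1 − m/c = 1 − 0.23/0.73 = 1 − 0.3151 = 0.6849.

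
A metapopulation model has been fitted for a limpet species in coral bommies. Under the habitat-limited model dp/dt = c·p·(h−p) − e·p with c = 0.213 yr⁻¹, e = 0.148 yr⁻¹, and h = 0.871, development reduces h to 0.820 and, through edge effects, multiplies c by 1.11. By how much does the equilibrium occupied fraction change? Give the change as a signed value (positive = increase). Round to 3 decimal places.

0.018

Before: p* = h − e/c = 0.871 − 0.148/0.213 = 0.871 − 0.6948 = 0.1762.
After: c = 0.23643, e = 0.148, h = 0.820; p* = 0.820 − 0.148/0.23643 = 0.1940.
Δp* = 0.1940 − 0.1762 = +0.0179.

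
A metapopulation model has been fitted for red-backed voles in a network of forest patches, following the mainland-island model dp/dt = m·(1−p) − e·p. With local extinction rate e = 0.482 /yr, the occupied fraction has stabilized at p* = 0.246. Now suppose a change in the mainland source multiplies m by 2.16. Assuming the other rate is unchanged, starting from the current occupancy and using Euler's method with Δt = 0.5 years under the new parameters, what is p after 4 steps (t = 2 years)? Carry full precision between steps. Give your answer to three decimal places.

0.393

Balance m(1−p*) = e·p* gives m = e·p*/(1−p*) = 0.482×0.24600/0.75400 = 0.15726.
Starting from p₀ = 0.24600; update p ← p + (dp/dt)·Δt with the new parameters.
step 1: Δp = +0.06877, p = 0.31477
step 2: Δp = +0.04052, p = 0.35529
step 3: Δp = +0.02387, p = 0.37916
step 4: Δp = +0.01406, p = 0.39323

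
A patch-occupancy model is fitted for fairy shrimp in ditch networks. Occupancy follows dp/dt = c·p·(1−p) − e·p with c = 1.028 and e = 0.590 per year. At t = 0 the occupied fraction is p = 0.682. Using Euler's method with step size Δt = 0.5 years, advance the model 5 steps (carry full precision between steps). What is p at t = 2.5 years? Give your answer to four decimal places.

0.4722

Update rule: p ← p + [c·p·(1−p) − e·p]·Δt with Δt = 0.5.
p: 0.68200 → 0.59228  (Δp = -0.08972)
p: 0.59228 → 0.54168  (Δp = -0.05060)
p: 0.54168 → 0.50949  (Δp = -0.03219)
p: 0.50949 → 0.48765  (Δp = -0.02185)
p: 0.48765 → 0.47221  (Δp = -0.01543)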